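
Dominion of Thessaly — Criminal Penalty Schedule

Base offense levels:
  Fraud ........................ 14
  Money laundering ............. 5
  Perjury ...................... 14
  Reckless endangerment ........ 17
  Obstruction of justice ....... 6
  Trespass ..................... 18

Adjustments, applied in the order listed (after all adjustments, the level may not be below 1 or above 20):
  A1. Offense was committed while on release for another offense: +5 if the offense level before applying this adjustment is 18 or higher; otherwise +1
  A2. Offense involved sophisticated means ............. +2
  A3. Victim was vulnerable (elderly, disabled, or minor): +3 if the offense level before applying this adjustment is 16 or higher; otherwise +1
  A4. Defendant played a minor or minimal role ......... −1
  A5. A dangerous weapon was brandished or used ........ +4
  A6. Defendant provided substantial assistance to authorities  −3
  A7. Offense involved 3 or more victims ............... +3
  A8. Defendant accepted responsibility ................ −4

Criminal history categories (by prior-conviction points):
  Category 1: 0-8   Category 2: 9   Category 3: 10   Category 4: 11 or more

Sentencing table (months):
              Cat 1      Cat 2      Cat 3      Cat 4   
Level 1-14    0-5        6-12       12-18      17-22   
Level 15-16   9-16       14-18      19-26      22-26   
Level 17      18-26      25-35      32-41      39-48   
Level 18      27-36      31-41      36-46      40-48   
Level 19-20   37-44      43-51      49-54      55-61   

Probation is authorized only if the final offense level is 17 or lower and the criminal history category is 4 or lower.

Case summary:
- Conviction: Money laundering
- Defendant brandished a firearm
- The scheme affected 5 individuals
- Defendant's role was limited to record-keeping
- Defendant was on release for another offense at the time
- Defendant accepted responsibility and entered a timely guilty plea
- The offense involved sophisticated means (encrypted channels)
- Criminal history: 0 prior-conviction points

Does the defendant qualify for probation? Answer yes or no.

Base offense level for money laundering: 5.
A1 applies (level before this adjustment is 5 < 18, so +1): 5 + 1 = 6.
A2 applies: 6 + 2 = 8.
A3 does not apply.
A4 applies: 8 − 1 = 7.
A5 applies: 7 + 4 = 11.
A7 applies: 11 + 3 = 14.
A8 applies: 14 − 4 = 10.
Final offense level: 10.
Criminal history: 0 prior points → Category 1 (0-8).
Level 10 falls in the 1-14 band.
Grid: Level 1-14 × Category 1 = 0-5 months.
Probation check: level 10 ≤ 17 and category 1 ≤ 4 → eligible.

Yes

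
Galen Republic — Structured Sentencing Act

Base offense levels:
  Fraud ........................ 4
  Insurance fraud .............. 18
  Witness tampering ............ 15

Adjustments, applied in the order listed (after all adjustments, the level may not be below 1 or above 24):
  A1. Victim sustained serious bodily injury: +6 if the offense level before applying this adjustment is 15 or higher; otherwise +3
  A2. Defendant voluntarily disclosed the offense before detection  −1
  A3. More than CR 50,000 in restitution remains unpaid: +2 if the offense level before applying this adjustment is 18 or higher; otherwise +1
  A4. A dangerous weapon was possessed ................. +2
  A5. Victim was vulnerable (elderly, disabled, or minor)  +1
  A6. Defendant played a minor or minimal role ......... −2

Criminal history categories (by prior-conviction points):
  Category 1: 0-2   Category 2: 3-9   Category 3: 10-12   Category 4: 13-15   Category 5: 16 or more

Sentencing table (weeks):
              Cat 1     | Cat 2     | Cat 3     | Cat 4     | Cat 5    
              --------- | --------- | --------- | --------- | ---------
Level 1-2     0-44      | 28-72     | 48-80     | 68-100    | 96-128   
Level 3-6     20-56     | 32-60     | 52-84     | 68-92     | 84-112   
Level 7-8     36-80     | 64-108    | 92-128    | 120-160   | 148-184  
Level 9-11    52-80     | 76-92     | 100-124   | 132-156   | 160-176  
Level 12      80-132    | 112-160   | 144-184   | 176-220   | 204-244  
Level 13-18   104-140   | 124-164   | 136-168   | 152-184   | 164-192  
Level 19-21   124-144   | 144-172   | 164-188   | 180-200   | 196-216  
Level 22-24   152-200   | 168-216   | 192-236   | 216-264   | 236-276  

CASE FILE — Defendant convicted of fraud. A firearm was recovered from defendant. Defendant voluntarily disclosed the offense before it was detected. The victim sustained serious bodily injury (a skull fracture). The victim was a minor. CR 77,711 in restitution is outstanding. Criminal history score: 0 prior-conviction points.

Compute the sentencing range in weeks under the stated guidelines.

Base offense level for fraud: 4.
A1 applies (level before this adjustment is 4 < 15, so +3): 4 + 3 = 7.
A2 applies: 7 − 1 = 6.
A3 applies (level before this adjustment is 6 < 18, so +1): 6 + 1 = 7.
A4 applies: 7 + 2 = 9.
A5 applies: 9 + 1 = 10.
Final offense level: 10.
Criminal history: 0 prior points → Category 1 (0-2).
Level 10 falls in the 9-11 band.
Grid: Level 9-11 × Category 1 = 52-80 weeks.

52-80 weeks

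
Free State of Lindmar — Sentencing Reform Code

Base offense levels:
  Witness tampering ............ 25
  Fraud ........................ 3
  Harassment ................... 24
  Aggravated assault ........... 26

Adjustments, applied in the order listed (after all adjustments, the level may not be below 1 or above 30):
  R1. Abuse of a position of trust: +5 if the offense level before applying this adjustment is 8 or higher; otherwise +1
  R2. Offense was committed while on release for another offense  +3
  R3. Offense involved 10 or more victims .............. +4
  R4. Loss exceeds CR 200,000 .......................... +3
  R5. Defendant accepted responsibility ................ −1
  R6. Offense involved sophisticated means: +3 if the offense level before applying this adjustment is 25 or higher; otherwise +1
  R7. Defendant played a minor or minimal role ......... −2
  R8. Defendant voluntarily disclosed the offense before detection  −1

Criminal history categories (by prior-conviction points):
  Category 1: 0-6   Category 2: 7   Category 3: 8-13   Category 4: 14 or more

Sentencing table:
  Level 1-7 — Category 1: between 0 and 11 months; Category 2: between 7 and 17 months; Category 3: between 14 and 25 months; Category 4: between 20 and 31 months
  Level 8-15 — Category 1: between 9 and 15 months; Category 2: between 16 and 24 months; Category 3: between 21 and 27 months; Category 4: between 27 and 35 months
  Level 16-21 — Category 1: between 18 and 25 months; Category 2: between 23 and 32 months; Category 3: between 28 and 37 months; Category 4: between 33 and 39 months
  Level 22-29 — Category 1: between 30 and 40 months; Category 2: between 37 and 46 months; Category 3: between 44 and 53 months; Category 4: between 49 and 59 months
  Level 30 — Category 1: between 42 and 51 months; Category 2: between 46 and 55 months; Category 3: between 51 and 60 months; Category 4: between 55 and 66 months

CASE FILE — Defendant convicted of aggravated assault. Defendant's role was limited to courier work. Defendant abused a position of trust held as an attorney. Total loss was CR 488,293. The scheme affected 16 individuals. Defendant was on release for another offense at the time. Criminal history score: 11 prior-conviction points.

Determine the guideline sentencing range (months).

Base offense level for aggravated assault: 26.
R1 applies (level before this adjustment is 26 ≥ 8, so +5): 26 + 5 = 31.
R2 applies: 31 + 3 = 34.
R3 applies: 34 + 4 = 38.
R4 applies: 38 + 3 = 41.
R6 does not apply.
R7 applies: 41 − 2 = 39.
R8 does not apply.
Level 39 exceeds the maximum of 30; capped at 30.
Final offense level: 30.
Criminal history: 11 prior points → Category 3 (8-13).
Level 30 falls in the 30 band.
Grid: Level 30 × Category 3 = 51-60 months.

51-60 months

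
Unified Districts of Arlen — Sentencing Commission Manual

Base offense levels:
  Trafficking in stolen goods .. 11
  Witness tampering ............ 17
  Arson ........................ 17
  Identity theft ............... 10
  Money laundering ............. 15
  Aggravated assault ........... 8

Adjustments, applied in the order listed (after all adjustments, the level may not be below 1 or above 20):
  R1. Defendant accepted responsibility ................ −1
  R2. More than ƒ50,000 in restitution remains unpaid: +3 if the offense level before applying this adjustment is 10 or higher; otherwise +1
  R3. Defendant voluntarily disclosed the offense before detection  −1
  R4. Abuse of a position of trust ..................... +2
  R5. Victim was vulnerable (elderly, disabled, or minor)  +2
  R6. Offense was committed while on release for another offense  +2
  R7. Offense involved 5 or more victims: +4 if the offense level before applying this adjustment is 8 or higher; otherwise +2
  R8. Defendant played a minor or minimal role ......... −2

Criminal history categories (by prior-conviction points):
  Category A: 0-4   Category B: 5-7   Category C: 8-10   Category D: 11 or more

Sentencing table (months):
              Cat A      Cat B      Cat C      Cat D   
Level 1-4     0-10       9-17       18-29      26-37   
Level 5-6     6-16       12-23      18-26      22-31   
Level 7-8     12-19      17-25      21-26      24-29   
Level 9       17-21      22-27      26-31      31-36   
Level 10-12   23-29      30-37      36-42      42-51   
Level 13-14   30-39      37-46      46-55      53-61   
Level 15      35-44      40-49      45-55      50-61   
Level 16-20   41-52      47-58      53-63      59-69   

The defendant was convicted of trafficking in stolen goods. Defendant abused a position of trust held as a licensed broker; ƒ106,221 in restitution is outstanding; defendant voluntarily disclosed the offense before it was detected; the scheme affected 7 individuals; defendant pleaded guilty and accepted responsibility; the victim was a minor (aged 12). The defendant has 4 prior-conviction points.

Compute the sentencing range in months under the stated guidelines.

41-52 months

Base offense level for trafficking in stolen goods: 11.
R1 applies: 11 − 1 = 10.
R2 applies (level before this adjustment is 10 ≥ 10, so +3): 10 + 3 = 13.
R3 applies: 13 − 1 = 12.
R4 applies: 12 + 2 = 14.
R5 applies: 14 + 2 = 16.
R7 applies (level before this adjustment is 16 ≥ 8, so +4): 16 + 4 = 20.
Final offense level: 20.
Criminal history: 4 prior points → Category A (0-4).
Level 20 falls in the 16-20 band.
Grid: Level 16-20 × Category A = 41-52 months.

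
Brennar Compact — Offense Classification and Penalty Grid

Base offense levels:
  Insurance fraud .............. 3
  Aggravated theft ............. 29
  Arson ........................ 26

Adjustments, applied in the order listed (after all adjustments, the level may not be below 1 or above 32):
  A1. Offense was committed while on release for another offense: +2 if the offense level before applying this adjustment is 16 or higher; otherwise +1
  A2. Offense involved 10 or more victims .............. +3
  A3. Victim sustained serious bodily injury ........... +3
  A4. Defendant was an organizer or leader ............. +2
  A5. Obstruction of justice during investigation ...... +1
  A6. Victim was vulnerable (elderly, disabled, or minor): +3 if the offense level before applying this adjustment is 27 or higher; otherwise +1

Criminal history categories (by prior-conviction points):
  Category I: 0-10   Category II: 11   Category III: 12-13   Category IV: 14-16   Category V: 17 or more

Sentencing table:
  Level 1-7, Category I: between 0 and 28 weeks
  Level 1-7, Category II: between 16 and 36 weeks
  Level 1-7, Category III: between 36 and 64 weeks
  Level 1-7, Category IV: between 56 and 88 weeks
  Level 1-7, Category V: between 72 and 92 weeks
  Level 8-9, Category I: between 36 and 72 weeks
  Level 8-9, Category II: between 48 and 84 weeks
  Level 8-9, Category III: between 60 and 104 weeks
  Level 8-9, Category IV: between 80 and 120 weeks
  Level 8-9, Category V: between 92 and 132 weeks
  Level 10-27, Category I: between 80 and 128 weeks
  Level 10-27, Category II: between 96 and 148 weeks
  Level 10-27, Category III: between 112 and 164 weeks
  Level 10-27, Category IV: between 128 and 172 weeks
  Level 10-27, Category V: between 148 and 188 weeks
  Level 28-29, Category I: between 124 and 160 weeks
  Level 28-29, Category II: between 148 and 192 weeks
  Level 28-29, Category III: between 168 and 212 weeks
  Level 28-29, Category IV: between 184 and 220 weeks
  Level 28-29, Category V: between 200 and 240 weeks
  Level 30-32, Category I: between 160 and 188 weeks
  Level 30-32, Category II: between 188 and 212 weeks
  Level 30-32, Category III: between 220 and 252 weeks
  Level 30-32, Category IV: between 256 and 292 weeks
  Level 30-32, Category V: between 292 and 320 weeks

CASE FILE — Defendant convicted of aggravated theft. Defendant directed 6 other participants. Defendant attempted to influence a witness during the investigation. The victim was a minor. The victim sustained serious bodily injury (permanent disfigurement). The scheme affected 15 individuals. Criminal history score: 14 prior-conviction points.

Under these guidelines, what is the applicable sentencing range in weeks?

Base offense level for aggravated theft: 29.
A2 applies: 29 + 3 = 32.
A3 applies: 32 + 3 = 35.
A4 applies: 35 + 2 = 37.
A5 applies: 37 + 1 = 38.
A6 applies (level before this adjustment is 38 ≥ 27, so +3): 38 + 3 = 41.
Level 41 exceeds the maximum of 32; capped at 32.
Final offense level: 32.
Criminal history: 14 prior points → Category IV (14-16).
Level 32 falls in the 30-32 band.
Grid: Level 30-32 × Category IV = 256-292 weeks.

256-292 weeks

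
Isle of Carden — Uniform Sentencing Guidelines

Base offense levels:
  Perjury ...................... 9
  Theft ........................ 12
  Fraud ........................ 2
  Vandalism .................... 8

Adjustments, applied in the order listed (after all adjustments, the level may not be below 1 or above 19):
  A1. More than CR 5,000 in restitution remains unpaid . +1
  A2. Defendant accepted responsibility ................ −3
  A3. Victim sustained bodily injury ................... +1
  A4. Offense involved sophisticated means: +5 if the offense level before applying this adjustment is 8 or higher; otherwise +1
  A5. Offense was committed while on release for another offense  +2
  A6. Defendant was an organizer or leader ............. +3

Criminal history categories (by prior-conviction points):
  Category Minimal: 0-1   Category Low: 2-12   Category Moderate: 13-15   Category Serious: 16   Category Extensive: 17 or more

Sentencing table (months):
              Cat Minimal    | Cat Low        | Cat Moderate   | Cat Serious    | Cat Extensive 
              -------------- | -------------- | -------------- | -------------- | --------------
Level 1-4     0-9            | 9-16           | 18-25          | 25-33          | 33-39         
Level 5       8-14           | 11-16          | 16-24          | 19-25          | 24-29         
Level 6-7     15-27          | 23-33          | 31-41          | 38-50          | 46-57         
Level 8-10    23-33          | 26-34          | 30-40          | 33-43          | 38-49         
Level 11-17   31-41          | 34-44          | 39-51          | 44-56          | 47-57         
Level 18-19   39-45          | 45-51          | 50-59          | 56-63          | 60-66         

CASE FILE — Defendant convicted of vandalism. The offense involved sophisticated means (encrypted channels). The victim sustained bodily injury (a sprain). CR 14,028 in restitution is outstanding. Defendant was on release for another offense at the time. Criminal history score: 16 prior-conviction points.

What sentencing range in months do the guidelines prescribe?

Base offense level for vandalism: 8.
A1 applies: 8 + 1 = 9.
A2 does not apply.
A3 applies: 9 + 1 = 10.
A4 applies (level before this adjustment is 10 ≥ 8, so +5): 10 + 5 = 15.
A5 applies: 15 + 2 = 17.
Final offense level: 17.
Criminal history: 16 prior points → Category Serious (16).
Level 17 falls in the 11-17 band.
Grid: Level 11-17 × Category Serious = 44-56 months.

44-56 months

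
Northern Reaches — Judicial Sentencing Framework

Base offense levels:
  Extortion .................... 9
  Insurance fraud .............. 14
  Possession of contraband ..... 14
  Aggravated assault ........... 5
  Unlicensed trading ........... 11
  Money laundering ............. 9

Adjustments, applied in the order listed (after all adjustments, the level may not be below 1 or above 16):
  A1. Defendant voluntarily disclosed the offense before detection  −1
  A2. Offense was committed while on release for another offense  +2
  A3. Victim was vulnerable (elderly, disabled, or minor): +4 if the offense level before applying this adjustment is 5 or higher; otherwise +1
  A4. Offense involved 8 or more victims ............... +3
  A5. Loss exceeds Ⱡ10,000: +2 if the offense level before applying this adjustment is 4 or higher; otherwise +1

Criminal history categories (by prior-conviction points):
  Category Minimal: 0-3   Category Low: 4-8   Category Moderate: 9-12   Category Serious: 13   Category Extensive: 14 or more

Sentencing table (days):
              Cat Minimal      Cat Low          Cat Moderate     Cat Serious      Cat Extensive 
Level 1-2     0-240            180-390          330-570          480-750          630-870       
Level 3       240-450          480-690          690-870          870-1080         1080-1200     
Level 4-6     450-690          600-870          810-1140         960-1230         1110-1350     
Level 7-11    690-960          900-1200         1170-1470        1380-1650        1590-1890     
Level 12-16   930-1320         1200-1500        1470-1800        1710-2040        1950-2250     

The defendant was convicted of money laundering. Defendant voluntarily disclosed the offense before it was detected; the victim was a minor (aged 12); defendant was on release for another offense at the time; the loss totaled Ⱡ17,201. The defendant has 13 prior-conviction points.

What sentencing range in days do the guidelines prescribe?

1710-2040 days

Base offense level for money laundering: 9.
A1 applies: 9 − 1 = 8.
A2 applies: 8 + 2 = 10.
A3 applies (level before this adjustment is 10 ≥ 5, so +4): 10 + 4 = 14.
A4 does not apply.
A5 applies (level before this adjustment is 14 ≥ 4, so +2): 14 + 2 = 16.
Final offense level: 16.
Criminal history: 13 prior points → Category Serious (13).
Level 16 falls in the 12-16 band.
Grid: Level 12-16 × Category Serious = 1710-2040 days.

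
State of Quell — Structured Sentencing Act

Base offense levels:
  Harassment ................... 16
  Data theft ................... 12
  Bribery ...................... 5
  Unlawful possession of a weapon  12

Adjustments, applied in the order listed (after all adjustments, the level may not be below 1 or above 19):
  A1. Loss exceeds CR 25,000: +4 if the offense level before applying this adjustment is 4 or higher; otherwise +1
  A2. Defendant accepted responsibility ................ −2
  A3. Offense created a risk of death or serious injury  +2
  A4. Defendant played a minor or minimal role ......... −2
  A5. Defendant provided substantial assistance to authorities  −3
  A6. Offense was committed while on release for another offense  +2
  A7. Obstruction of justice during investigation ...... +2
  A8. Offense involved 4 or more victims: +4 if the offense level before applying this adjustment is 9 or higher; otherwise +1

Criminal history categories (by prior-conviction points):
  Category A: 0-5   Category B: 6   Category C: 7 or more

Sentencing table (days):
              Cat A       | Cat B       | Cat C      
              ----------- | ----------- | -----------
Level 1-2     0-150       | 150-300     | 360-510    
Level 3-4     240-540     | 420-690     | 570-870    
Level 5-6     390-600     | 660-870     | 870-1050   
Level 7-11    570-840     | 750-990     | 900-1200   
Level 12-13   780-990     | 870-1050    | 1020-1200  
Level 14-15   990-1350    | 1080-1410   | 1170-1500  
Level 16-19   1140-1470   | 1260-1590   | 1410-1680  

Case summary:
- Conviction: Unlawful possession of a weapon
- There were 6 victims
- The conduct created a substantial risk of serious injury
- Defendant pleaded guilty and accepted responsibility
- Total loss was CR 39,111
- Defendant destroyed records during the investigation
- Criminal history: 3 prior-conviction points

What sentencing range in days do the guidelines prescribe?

Base offense level for unlawful possession of a weapon: 12.
A1 applies (level before this adjustment is 12 ≥ 4, so +4): 12 + 4 = 16.
A2 applies: 16 − 2 = 14.
A3 applies: 14 + 2 = 16.
A4 does not apply.
A7 applies: 16 + 2 = 18.
A8 applies (level before this adjustment is 18 ≥ 9, so +4): 18 + 4 = 22.
Level 22 exceeds the maximum of 19; capped at 19.
Final offense level: 19.
Criminal history: 3 prior points → Category A (0-5).
Level 19 falls in the 16-19 band.
Grid: Level 16-19 × Category A = 1140-1470 days.

1140-1470 days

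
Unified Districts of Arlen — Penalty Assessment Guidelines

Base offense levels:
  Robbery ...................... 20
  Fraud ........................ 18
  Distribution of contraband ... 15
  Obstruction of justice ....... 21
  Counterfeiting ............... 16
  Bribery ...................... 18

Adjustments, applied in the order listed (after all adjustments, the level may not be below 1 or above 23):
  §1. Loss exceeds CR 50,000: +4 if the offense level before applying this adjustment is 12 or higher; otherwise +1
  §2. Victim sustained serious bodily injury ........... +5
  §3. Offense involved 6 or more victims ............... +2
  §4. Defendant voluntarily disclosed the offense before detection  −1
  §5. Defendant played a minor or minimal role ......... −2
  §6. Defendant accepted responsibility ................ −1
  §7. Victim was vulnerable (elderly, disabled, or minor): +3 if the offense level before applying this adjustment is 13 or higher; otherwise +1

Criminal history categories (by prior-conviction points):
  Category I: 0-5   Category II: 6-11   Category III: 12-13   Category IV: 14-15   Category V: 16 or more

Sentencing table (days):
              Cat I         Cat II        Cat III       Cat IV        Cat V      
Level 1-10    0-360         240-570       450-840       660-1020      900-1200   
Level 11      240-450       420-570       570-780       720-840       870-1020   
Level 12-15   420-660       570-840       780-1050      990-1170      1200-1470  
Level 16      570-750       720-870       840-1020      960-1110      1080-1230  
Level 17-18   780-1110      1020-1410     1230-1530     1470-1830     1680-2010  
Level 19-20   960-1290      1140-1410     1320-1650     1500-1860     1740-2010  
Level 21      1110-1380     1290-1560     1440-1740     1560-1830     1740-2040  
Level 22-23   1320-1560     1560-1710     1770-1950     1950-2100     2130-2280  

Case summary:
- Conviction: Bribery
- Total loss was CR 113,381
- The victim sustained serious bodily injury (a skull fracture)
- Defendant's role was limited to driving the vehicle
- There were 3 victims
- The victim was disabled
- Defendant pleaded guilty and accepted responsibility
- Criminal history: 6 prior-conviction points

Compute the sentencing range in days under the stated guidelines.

1560-1710 days

Base offense level for bribery: 18.
§1 applies (level before this adjustment is 18 ≥ 12, so +4): 18 + 4 = 22.
§2 applies: 22 + 5 = 27.
§4 does not apply.
§5 applies: 27 − 2 = 25.
§6 applies: 25 − 1 = 24.
§7 applies (level before this adjustment is 24 ≥ 13, so +3): 24 + 3 = 27.
Level 27 exceeds the maximum of 23; capped at 23.
Final offense level: 23.
Criminal history: 6 prior points → Category II (6-11).
Level 23 falls in the 22-23 band.
Grid: Level 22-23 × Category II = 1560-1710 days.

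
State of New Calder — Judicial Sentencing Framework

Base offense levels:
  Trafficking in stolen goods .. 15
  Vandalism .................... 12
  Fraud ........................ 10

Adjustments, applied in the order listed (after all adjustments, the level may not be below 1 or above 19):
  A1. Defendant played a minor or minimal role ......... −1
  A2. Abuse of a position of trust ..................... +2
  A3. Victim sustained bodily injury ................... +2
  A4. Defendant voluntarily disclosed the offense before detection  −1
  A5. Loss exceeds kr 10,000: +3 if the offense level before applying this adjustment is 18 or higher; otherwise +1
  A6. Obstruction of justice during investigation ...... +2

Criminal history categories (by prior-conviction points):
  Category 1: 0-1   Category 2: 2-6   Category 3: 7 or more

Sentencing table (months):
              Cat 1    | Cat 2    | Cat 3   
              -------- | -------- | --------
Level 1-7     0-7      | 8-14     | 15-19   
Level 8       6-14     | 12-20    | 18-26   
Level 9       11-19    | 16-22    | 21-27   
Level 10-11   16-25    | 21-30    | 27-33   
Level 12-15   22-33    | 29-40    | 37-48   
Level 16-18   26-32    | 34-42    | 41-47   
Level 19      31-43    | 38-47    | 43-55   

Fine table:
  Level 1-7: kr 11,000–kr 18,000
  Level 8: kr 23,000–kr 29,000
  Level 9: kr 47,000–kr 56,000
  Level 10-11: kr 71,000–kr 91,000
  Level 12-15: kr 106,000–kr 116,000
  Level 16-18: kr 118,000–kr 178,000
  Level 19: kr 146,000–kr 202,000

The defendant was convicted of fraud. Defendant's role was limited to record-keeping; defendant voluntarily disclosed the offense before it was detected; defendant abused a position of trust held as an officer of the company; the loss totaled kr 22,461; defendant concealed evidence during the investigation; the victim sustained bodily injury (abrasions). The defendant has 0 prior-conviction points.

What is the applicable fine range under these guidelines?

kr 106,000–kr 116,000

Base offense level for fraud: 10.
A1 applies: 10 − 1 = 9.
A2 applies: 9 + 2 = 11.
A3 applies: 11 + 2 = 13.
A4 applies: 13 − 1 = 12.
A5 applies (level before this adjustment is 12 < 18, so +1): 12 + 1 = 13.
A6 applies: 13 + 2 = 15.
Final offense level: 15.
Level 15 falls in the 12-15 band.
Fine table: Level 12-15 → kr 106,000–kr 116,000.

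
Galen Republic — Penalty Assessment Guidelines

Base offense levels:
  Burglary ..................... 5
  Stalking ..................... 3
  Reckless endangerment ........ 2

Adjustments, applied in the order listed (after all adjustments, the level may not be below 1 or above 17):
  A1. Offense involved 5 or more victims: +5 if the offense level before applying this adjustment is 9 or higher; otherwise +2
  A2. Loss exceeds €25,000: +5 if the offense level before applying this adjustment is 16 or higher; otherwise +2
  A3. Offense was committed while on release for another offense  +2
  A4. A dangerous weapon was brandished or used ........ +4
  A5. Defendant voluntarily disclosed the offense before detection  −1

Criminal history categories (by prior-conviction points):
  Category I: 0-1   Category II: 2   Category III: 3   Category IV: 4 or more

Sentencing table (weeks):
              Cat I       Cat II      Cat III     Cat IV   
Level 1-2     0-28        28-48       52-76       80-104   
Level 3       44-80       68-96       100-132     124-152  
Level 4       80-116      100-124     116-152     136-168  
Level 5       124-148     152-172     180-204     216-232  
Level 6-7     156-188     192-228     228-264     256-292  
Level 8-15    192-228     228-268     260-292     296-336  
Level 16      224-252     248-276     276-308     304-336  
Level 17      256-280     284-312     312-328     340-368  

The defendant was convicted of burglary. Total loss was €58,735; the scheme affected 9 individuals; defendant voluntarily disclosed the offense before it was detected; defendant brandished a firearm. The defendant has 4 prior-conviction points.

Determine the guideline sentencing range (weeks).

296-336 weeks

Base offense level for burglary: 5.
A1 applies (level before this adjustment is 5 < 9, so +2): 5 + 2 = 7.
A2 applies (level before this adjustment is 7 < 16, so +2): 7 + 2 = 9.
A4 applies: 9 + 4 = 13.
A5 applies: 13 − 1 = 12.
Final offense level: 12.
Criminal history: 4 prior points → Category IV (4+).
Level 12 falls in the 8-15 band.
Grid: Level 8-15 × Category IV = 296-336 weeks.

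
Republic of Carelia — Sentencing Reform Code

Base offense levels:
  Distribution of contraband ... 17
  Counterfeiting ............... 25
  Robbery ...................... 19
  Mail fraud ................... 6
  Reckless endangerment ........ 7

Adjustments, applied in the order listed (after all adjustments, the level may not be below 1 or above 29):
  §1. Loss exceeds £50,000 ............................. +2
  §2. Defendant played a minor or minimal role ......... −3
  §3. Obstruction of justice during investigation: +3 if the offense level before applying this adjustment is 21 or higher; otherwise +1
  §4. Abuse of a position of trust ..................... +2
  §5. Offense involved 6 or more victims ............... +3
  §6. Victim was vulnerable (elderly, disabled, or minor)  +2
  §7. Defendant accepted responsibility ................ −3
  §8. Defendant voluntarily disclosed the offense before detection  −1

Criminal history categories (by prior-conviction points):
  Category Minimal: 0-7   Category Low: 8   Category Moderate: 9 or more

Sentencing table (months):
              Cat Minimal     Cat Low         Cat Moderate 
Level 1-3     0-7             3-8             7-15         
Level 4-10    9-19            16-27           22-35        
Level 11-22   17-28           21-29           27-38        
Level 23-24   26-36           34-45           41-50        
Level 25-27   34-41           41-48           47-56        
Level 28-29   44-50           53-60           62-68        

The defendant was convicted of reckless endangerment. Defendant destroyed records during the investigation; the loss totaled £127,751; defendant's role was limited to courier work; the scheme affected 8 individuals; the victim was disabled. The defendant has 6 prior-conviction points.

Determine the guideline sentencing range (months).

17-28 months

Base offense level for reckless endangerment: 7.
§1 applies: 7 + 2 = 9.
§2 applies: 9 − 3 = 6.
§3 applies (level before this adjustment is 6 < 21, so +1): 6 + 1 = 7.
§4 does not apply.
§5 applies: 7 + 3 = 10.
§6 applies: 10 + 2 = 12.
§7 does not apply.
Final offense level: 12.
Criminal history: 6 prior points → Category Minimal (0-7).
Level 12 falls in the 11-22 band.
Grid: Level 11-22 × Category Minimal = 17-28 months.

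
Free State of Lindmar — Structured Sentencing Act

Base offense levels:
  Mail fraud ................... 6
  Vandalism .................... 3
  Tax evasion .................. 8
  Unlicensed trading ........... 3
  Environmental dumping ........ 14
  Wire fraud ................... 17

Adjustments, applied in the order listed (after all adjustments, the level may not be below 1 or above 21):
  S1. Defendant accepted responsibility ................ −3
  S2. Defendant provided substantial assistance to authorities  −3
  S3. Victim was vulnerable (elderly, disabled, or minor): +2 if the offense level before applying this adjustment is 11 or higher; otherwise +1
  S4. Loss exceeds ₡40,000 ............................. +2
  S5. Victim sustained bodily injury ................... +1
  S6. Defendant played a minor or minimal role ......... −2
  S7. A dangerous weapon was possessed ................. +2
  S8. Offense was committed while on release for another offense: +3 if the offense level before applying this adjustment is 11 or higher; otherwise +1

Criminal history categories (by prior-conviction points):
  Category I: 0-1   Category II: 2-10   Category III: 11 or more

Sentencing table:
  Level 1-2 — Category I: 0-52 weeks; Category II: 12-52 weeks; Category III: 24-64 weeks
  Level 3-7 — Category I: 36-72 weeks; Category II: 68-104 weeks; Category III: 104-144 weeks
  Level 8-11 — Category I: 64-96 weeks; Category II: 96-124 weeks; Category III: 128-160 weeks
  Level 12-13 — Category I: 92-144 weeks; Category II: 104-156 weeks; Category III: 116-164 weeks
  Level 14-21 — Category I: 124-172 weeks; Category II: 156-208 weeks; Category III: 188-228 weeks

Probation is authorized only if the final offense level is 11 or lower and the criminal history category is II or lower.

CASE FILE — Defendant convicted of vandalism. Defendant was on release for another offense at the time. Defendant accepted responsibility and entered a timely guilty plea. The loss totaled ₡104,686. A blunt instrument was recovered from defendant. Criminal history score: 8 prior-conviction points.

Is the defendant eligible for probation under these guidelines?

Yes

Base offense level for vandalism: 3.
S1 applies: 3 − 3 = 0.
S2 does not apply.
S3 does not apply.
S4 applies: 0 + 2 = 2.
S5 does not apply.
S7 applies: 2 + 2 = 4.
S8 applies (level before this adjustment is 4 < 11, so +1): 4 + 1 = 5.
Final offense level: 5.
Criminal history: 8 prior points → Category II (2-10).
Level 5 falls in the 3-7 band.
Grid: Level 3-7 × Category II = 68-104 weeks.
Probation check: level 5 ≤ 11 and category II ≤ II → eligible.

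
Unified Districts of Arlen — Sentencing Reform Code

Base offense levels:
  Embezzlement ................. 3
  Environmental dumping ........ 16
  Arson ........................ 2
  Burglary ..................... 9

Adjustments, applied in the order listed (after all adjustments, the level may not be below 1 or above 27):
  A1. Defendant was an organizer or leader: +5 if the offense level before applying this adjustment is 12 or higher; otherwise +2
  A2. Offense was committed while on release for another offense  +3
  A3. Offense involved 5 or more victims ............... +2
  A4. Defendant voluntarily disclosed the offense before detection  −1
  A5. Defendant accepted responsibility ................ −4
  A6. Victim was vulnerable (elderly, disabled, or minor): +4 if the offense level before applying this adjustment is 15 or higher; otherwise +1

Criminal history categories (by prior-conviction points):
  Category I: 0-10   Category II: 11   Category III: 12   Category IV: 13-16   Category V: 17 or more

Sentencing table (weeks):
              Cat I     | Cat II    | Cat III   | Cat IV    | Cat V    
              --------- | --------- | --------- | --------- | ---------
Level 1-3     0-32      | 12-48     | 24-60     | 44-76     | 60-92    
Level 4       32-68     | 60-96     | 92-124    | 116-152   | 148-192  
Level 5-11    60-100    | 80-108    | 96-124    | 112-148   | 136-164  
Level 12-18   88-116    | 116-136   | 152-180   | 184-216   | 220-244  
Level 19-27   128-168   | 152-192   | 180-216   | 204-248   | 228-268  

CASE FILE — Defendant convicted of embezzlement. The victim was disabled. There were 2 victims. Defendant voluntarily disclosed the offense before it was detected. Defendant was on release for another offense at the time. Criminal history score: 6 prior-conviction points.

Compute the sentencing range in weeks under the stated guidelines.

60-100 weeks

Base offense level for embezzlement: 3.
A1 does not apply.
A2 applies: 3 + 3 = 6.
A4 applies: 6 − 1 = 5.
A6 applies (level before this adjustment is 5 < 15, so +1): 5 + 1 = 6.
Final offense level: 6.
Criminal history: 6 prior points → Category I (0-10).
Level 6 falls in the 5-11 band.
Grid: Level 5-11 × Category I = 60-100 weeks.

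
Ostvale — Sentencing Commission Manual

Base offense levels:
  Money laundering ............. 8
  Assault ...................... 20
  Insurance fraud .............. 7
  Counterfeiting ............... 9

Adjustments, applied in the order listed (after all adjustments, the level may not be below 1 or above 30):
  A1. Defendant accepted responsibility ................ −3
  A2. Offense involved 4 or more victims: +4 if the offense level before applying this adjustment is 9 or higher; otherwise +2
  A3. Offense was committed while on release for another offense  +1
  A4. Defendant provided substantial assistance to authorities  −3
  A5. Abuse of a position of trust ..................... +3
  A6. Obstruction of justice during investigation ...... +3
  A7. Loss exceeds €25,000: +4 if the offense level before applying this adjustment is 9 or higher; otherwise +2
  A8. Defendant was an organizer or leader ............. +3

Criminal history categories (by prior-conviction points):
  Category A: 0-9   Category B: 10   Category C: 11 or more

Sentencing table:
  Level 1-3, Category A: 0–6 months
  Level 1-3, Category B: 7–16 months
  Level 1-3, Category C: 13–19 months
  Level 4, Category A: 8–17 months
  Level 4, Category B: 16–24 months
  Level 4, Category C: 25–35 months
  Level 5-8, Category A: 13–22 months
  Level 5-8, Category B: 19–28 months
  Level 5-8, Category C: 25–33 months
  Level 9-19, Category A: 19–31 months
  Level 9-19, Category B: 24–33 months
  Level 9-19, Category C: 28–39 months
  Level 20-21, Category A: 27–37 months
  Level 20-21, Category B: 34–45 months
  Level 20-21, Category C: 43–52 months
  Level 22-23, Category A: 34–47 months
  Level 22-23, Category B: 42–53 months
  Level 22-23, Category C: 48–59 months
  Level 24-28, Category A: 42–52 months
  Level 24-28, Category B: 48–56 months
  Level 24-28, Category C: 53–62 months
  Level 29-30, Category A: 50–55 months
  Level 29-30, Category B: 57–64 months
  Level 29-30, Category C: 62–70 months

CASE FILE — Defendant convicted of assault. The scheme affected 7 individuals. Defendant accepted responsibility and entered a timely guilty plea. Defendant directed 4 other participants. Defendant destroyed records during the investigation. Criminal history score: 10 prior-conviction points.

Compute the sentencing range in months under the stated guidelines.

48-56 months

Base offense level for assault: 20.
A1 applies: 20 − 3 = 17.
A2 applies (level before this adjustment is 17 ≥ 9, so +4): 17 + 4 = 21.
A6 applies: 21 + 3 = 24.
A8 applies: 24 + 3 = 27.
Final offense level: 27.
Criminal history: 10 prior points → Category B (10).
Level 27 falls in the 24-28 band.
Grid: Level 24-28 × Category B = 48-56 months.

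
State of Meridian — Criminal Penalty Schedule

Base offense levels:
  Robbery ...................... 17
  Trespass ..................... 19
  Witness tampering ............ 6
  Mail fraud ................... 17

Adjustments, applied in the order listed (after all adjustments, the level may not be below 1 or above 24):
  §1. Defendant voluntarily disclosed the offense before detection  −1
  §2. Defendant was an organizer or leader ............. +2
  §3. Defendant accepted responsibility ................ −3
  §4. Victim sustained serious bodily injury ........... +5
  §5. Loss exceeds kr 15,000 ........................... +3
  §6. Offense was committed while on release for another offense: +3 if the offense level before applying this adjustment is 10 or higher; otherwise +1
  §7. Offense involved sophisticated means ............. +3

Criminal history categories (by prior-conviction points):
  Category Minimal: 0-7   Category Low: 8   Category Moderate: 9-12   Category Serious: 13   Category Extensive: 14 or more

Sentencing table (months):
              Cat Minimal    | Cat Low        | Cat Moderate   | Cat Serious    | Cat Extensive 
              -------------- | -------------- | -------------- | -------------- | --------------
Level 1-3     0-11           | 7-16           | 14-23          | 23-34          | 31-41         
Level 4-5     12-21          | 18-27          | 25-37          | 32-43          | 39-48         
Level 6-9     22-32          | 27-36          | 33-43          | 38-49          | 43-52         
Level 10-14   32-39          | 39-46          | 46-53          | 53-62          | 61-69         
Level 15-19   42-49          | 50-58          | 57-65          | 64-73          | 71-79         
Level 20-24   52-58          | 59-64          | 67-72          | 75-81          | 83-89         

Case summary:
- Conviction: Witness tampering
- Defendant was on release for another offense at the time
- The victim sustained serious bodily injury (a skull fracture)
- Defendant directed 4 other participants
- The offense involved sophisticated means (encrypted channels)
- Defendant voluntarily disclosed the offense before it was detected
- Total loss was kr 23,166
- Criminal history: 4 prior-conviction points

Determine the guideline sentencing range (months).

52-58 months

Base offense level for witness tampering: 6.
§1 applies: 6 − 1 = 5.
§2 applies: 5 + 2 = 7.
§4 applies: 7 + 5 = 12.
§5 applies: 12 + 3 = 15.
§6 applies (level before this adjustment is 15 ≥ 10, so +3): 15 + 3 = 18.
§7 applies: 18 + 3 = 21.
Final offense level: 21.
Criminal history: 4 prior points → Category Minimal (0-7).
Level 21 falls in the 20-24 band.
Grid: Level 20-24 × Category Minimal = 52-58 months.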